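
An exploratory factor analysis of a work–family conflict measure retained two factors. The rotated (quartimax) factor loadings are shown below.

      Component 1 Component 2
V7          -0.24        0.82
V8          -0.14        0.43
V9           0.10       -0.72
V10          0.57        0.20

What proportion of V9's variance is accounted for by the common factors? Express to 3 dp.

0.528

h² = 0.10² + (-0.72)² = 0.0100 + 0.5184 = 0.5284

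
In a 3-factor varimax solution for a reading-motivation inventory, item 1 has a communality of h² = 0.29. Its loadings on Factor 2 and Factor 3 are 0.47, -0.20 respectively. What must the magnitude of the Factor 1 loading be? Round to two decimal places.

0.17

Under orthogonal rotation h² = Σλ², so λ_Factor 1² = h² − (0.2609) = 0.29 − 0.2609 = 0.0291.
|λ| = √0.0291 = 0.1706.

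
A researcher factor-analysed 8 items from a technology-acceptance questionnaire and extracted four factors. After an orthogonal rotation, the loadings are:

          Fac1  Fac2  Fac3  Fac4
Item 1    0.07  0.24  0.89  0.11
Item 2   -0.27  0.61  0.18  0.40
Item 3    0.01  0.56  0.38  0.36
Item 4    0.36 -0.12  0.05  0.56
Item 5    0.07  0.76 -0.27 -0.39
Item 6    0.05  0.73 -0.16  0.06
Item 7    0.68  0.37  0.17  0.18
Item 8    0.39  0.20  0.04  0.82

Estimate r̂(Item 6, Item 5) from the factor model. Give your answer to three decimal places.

0.578

r̂ = Σ λ_i·λ_j across factors = (0.05)(0.07) + (0.73)(0.76) + (-0.16)(-0.27) + (0.06)(-0.39)
  = +0.0035 +0.5548 +0.0432 -0.0234 = 0.5781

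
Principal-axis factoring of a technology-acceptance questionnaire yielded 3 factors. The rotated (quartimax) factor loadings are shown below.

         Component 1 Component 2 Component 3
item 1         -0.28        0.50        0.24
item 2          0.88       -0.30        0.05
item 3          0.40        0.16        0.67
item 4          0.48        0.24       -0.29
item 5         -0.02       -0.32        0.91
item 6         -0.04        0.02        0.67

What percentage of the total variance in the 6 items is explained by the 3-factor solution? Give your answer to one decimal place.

60.7%

Communalities: 0.3860, 0.8669, 0.6345, 0.3721, 0.9309, 0.4509; Σh² = 3.6413.
Total variance with 6 standardized items is 6, so the solution explains 3.6413/6 = 0.6069 = 60.69%.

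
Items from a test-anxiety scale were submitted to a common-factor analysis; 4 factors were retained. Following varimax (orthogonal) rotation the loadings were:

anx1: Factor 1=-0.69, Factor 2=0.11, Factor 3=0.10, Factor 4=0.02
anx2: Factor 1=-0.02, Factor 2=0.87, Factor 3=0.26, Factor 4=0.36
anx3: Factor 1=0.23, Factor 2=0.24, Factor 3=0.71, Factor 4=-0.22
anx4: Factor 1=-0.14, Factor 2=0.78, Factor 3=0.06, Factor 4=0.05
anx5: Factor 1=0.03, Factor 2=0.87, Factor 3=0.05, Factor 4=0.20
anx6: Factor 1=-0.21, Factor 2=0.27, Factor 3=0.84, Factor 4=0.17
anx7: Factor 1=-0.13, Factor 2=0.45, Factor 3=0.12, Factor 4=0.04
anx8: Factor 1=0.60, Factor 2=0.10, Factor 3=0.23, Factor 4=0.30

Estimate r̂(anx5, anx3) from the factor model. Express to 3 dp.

r̂ = Σ λ_i·λ_j across factors = (0.03)(0.23) + (0.87)(0.24) + (0.05)(0.71) + (0.20)(-0.22)
  = +0.0069 +0.2088 +0.0355 -0.0440 = 0.2072

0.207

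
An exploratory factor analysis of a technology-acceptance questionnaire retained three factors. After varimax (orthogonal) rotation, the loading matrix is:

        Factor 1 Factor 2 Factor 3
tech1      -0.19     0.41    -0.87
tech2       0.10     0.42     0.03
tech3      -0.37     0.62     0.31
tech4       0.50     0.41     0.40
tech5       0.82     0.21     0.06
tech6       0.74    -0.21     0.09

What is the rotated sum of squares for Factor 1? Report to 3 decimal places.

1.653

SS loadings for Factor 1 = (-0.19)² + 0.10² + (-0.37)² + 0.50² + 0.82² + 0.74² = 0.0361 + 0.0100 + 0.1369 + 0.2500 + 0.6724 + 0.5476 = 1.6530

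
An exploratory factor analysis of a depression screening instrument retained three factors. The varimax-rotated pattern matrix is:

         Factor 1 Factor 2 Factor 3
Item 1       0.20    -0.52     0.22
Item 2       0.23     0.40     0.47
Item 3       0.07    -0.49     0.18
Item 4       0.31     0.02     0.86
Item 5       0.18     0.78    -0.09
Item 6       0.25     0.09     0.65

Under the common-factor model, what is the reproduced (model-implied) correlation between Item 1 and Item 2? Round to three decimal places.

-0.059

r̂ = Σ λ_i·λ_j across factors = (0.20)(0.23) + (-0.52)(0.40) + (0.22)(0.47)
  = +0.0460 -0.2080 +0.1034 = -0.0586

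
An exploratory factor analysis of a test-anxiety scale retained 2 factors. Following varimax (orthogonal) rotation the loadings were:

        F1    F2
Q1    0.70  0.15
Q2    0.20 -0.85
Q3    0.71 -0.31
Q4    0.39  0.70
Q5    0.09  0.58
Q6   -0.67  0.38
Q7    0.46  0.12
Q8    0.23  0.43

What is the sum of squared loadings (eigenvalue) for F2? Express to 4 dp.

SS loadings for F2 = 0.15² + (-0.85)² + (-0.31)² + 0.70² + 0.58² + 0.38² + 0.12² + 0.43² = 0.0225 + 0.7225 + 0.0961 + 0.4900 + 0.3364 + 0.1444 + 0.0144 + 0.1849 = 2.0112

2.0112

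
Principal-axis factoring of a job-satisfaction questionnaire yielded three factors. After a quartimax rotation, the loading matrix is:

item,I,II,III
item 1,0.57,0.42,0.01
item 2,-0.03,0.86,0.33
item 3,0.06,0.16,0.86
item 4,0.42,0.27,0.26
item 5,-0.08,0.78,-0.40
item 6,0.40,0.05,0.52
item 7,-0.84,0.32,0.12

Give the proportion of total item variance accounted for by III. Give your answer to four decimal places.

SS loadings for III = 0.01² + 0.33² + 0.86² + 0.26² + (-0.40)² + 0.52² + 0.12² = 1.3610
Proportion of variance = 1.3610 / 7 = 0.1944.

0.1944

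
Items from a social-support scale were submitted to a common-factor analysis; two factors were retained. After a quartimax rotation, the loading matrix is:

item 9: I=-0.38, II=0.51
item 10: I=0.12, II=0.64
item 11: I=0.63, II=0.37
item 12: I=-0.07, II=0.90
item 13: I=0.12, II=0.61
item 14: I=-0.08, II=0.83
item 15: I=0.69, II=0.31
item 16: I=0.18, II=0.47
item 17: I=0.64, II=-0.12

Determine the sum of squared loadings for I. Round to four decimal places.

1.4995

SS loadings for I = (-0.38)² + 0.12² + 0.63² + (-0.07)² + 0.12² + (-0.08)² + 0.69² + 0.18² + 0.64² = 0.1444 + 0.0144 + 0.3969 + 0.0049 + 0.0144 + 0.0064 + 0.4761 + 0.0324 + 0.4096 = 1.4995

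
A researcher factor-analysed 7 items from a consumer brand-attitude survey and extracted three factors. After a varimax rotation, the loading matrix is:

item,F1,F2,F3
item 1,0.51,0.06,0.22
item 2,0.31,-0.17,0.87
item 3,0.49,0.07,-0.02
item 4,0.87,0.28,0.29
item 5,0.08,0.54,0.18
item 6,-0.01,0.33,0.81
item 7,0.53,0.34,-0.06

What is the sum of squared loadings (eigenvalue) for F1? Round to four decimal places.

1.6406

SS loadings for F1 = 0.51² + 0.31² + 0.49² + 0.87² + 0.08² + (-0.01)² + 0.53² = 0.2601 + 0.0961 + 0.2401 + 0.7569 + 0.0064 + 0.0001 + 0.2809 = 1.6406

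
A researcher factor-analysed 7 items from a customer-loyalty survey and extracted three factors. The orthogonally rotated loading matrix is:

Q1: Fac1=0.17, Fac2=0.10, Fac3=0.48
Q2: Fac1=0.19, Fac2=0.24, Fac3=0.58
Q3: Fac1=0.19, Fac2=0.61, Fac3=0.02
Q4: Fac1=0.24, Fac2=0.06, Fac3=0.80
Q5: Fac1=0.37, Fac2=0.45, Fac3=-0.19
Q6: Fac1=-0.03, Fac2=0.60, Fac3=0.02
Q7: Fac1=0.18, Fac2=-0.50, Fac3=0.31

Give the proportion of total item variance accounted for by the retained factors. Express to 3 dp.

Communalities: 0.2693, 0.4301, 0.4086, 0.7012, 0.3755, 0.3613, 0.3785; Σh² = 2.9245.
Total variance with 7 standardized items is 7, so the solution explains 2.9245/7 = 0.4178.

0.418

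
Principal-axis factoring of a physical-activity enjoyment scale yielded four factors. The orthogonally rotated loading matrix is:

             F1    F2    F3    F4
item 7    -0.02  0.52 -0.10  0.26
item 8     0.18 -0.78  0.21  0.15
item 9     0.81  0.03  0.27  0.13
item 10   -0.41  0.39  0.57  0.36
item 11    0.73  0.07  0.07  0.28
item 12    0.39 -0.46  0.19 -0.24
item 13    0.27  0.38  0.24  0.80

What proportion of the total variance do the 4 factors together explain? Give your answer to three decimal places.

Communalities: 0.3484, 0.7074, 0.7468, 0.7747, 0.6211, 0.4574, 0.9149; Σh² = 4.5707.
Total variance with 7 standardized items is 7, so the solution explains 4.5707/7 = 0.6530.

0.653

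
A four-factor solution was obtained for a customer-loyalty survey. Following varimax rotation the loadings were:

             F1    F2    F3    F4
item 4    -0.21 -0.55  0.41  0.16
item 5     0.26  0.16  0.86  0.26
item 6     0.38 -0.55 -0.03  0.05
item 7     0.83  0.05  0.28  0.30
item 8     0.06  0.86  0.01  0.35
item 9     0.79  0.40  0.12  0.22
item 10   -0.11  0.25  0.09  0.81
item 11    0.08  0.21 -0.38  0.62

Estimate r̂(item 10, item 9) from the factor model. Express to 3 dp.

0.202

r̂ = Σ λ_i·λ_j across factors = (-0.11)(0.79) + (0.25)(0.40) + (0.09)(0.12) + (0.81)(0.22)
  = -0.0869 +0.1000 +0.0108 +0.1782 = 0.2021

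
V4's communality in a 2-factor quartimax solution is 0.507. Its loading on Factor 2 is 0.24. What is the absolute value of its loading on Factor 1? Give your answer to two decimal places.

0.67

Under orthogonal rotation h² = Σλ², so λ_Factor 1² = h² − (0.0576) = 0.507 − 0.0576 = 0.4494.
|λ| = √0.4494 = 0.6704.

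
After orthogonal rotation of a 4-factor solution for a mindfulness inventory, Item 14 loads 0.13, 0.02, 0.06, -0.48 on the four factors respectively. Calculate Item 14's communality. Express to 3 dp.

0.251

h² = 0.13² + 0.02² + 0.06² + (-0.48)² = 0.0169 + 0.0004 + 0.0036 + 0.2304 = 0.2513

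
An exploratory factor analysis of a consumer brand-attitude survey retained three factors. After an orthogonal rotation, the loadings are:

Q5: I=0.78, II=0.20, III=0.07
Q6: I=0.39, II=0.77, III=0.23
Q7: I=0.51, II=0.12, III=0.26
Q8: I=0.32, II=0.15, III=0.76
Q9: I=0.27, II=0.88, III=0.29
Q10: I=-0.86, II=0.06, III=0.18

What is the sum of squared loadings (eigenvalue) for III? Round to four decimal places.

SS loadings for III = 0.07² + 0.23² + 0.26² + 0.76² + 0.29² + 0.18² = 0.0049 + 0.0529 + 0.0676 + 0.5776 + 0.0841 + 0.0324 = 0.8195

0.8195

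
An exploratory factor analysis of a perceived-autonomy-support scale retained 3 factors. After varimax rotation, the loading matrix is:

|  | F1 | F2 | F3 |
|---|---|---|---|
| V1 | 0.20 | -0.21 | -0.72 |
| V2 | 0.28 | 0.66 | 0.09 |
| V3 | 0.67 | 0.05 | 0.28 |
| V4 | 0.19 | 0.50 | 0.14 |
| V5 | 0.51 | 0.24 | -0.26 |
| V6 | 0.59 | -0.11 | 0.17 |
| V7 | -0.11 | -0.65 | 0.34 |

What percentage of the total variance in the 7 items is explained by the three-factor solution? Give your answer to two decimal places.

46.92%

SS loadings by factor: 1.2237, 1.2244, 0.8366; total = 3.2847.
Total variance with 7 standardized items is 7, so the solution explains 3.2847/7 = 0.4692 = 46.92%.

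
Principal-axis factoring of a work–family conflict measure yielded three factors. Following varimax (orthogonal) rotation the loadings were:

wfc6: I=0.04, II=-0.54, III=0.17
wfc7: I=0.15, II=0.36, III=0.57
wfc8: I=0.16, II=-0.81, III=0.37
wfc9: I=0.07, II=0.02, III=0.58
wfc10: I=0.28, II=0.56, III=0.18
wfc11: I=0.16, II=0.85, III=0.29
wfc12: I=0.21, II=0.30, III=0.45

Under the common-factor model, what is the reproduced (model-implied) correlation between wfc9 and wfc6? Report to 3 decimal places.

0.091

r̂ = Σ λ_i·λ_j across factors = (0.07)(0.04) + (0.02)(-0.54) + (0.58)(0.17)
  = +0.0028 -0.0108 +0.0986 = 0.0906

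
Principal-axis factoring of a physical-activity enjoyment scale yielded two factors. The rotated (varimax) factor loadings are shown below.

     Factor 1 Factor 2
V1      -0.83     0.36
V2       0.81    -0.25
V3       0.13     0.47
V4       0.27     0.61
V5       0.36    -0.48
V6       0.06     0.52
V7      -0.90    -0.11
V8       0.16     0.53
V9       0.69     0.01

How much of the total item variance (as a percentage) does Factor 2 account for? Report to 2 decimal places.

17.54%

SS loadings for Factor 2 = 0.36² + (-0.25)² + 0.47² + 0.61² + (-0.48)² + 0.52² + (-0.11)² + 0.53² + 0.01² = 1.5790
With 9 standardized items, total variance = 9. Proportion = 1.5790/9 = 0.1754 → 17.54%.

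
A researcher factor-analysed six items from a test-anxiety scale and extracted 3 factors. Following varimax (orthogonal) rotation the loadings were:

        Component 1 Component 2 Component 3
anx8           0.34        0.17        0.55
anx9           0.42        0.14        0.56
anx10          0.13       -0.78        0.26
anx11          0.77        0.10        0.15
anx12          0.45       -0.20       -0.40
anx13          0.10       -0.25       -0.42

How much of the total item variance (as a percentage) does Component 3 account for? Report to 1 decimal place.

17.4%

SS loadings for Component 3 = 0.55² + 0.56² + 0.26² + 0.15² + (-0.40)² + (-0.42)² = 1.0426
With 6 standardized items, total variance = 6. Proportion = 1.0426/6 = 0.1738 → 17.38%.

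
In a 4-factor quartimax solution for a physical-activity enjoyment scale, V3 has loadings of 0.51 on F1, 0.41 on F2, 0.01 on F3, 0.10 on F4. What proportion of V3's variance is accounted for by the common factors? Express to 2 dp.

h² = 0.51² + 0.41² + 0.01² + 0.10² = 0.2601 + 0.1681 + 0.0001 + 0.0100 = 0.4383

0.44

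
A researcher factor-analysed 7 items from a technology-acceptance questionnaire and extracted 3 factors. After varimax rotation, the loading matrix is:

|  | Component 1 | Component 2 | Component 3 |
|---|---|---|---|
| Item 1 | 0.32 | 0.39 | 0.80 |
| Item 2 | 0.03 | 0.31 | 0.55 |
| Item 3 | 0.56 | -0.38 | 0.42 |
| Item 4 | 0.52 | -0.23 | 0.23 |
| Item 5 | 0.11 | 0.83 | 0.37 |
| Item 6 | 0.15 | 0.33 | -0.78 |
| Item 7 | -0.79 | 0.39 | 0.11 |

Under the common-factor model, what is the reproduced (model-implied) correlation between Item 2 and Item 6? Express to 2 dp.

-0.32

r̂ = Σ λ_i·λ_j across factors = (0.03)(0.15) + (0.31)(0.33) + (0.55)(-0.78)
  = +0.0045 +0.1023 -0.4290 = -0.3222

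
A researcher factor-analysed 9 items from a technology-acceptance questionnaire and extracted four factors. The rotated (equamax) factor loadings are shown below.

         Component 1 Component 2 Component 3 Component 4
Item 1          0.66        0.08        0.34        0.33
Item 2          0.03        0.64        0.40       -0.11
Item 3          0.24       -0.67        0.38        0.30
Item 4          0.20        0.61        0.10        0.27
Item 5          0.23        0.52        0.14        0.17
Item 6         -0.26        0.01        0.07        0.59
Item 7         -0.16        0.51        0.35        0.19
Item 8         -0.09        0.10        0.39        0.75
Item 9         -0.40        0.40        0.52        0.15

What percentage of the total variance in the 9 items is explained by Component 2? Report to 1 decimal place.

21.5%

SS loadings for Component 2 = 0.08² + 0.64² + (-0.67)² + 0.61² + 0.52² + 0.01² + 0.51² + 0.10² + 0.40² = 1.9376
With 9 standardized items, total variance = 9. Proportion = 1.9376/9 = 0.2153 → 21.53%.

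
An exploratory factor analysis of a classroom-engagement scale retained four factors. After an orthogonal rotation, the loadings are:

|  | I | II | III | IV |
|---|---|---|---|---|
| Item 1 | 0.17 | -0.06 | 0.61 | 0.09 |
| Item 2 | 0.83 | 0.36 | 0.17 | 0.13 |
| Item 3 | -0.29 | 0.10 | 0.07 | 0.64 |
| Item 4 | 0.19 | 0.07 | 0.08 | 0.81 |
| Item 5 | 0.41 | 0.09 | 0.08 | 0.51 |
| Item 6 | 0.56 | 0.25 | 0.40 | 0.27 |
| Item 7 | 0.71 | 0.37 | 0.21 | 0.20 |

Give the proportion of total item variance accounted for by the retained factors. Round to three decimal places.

0.609

SS loadings by factor: 1.8238, 0.3556, 0.6228, 1.4637; total = 4.2659.
Total variance with 7 standardized items is 7, so the solution explains 4.2659/7 = 0.6094.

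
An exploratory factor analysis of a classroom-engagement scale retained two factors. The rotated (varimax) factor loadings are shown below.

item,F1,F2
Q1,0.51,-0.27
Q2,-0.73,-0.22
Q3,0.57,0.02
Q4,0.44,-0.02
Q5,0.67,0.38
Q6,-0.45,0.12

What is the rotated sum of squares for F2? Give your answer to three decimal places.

0.281

SS loadings for F2 = (-0.27)² + (-0.22)² + 0.02² + (-0.02)² + 0.38² + 0.12² = 0.0729 + 0.0484 + 0.0004 + 0.0004 + 0.1444 + 0.0144 = 0.2809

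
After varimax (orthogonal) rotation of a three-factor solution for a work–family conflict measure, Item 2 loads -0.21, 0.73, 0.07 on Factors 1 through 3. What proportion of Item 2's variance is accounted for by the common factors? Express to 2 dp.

0.58

h² = (-0.21)² + 0.73² + 0.07² = 0.0441 + 0.5329 + 0.0049 = 0.5819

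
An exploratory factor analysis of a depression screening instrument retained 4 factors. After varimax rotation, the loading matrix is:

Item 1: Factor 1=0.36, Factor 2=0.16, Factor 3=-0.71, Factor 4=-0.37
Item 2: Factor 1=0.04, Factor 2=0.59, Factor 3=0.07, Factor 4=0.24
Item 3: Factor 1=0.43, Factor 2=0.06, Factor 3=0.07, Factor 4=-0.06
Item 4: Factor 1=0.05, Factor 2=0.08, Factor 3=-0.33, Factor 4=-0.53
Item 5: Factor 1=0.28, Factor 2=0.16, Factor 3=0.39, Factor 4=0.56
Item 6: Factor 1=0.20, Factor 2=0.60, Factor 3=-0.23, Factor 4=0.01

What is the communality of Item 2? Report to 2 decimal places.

h² = 0.04² + 0.59² + 0.07² + 0.24² = 0.0016 + 0.3481 + 0.0049 + 0.0576 = 0.4122

0.41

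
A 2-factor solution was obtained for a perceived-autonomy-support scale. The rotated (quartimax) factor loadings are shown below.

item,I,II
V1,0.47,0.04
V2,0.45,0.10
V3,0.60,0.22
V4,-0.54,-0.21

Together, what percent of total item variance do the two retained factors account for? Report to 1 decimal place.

Communalities: 0.2225, 0.2125, 0.4084, 0.3357; Σh² = 1.1791.
Total variance with 4 standardized items is 4, so the solution explains 1.1791/4 = 0.2948 = 29.48%.

29.5%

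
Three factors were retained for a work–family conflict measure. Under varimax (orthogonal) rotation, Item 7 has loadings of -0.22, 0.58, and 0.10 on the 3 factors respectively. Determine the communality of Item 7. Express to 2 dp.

0.39

h² = (-0.22)² + 0.58² + 0.10² = 0.0484 + 0.3364 + 0.0100 = 0.3948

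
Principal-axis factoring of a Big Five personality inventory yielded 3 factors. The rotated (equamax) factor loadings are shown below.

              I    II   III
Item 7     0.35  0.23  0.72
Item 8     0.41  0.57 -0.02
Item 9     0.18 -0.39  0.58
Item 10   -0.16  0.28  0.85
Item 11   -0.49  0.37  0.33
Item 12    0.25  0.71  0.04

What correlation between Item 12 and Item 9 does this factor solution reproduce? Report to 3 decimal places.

r̂ = Σ λ_i·λ_j across factors = (0.25)(0.18) + (0.71)(-0.39) + (0.04)(0.58)
  = +0.0450 -0.2769 +0.0232 = -0.2087

-0.209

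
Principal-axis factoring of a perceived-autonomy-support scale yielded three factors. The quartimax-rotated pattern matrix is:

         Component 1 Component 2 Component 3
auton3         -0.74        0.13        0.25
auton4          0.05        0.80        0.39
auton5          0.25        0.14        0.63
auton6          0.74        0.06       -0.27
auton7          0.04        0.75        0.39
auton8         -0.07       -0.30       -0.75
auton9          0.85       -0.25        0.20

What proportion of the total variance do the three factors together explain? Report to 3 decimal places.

Communalities: 0.6270, 0.7946, 0.4790, 0.6241, 0.7162, 0.6574, 0.8250; Σh² = 4.7233.
Total variance with 7 standardized items is 7, so the solution explains 4.7233/7 = 0.6748.

0.675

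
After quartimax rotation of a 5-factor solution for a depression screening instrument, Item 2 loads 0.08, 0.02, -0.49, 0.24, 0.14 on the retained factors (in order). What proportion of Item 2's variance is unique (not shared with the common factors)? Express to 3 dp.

h² = 0.08² + 0.02² + (-0.49)² + 0.24² + 0.14² = 0.0064 + 0.0004 + 0.2401 + 0.0576 + 0.0196 = 0.3241
Uniqueness u² = 1 − h² = 1 − 0.3241 = 0.6759

0.676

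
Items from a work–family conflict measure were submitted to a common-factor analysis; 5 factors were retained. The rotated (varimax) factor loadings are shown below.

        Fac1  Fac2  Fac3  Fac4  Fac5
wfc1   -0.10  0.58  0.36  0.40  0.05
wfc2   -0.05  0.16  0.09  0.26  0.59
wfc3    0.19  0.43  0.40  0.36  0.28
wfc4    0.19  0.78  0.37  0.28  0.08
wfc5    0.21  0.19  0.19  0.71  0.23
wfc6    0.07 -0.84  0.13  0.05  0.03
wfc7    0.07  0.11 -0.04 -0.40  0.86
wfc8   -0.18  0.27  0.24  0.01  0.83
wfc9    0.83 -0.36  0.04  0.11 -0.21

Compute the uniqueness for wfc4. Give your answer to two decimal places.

h² = 0.19² + 0.78² + 0.37² + 0.28² + 0.08² = 0.0361 + 0.6084 + 0.1369 + 0.0784 + 0.0064 = 0.8662
Uniqueness u² = 1 − h² = 1 − 0.8662 = 0.1338

0.13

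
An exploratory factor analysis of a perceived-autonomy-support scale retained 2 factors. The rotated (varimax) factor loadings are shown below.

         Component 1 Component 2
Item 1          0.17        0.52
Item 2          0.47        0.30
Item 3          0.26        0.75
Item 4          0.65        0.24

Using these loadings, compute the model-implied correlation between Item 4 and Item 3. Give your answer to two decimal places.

0.35

r̂ = Σ λ_i·λ_j across factors = (0.65)(0.26) + (0.24)(0.75)
  = +0.1690 +0.1800 = 0.3490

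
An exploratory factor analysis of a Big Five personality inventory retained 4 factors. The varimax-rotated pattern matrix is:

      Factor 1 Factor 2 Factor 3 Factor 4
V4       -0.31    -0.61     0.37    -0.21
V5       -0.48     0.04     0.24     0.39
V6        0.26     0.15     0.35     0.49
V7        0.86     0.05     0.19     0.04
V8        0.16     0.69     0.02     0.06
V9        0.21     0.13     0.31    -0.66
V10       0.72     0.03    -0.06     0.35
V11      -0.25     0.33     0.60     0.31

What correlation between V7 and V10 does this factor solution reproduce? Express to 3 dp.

0.623

r̂ = Σ λ_i·λ_j across factors = (0.86)(0.72) + (0.05)(0.03) + (0.19)(-0.06) + (0.04)(0.35)
  = +0.6192 +0.0015 -0.0114 +0.0140 = 0.6233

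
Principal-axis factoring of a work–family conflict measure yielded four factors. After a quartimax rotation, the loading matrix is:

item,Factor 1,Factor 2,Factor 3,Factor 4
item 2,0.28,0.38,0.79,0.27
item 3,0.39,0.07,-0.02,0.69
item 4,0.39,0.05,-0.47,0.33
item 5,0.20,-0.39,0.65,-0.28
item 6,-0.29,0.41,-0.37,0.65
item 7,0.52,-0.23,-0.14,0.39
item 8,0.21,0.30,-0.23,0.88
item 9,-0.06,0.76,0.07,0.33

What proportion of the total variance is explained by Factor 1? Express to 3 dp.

SS loadings for Factor 1 = 0.28² + 0.39² + 0.39² + 0.20² + (-0.29)² + 0.52² + 0.21² + (-0.06)² = 0.8248
Proportion of variance = 0.8248 / 8 = 0.1031.

0.103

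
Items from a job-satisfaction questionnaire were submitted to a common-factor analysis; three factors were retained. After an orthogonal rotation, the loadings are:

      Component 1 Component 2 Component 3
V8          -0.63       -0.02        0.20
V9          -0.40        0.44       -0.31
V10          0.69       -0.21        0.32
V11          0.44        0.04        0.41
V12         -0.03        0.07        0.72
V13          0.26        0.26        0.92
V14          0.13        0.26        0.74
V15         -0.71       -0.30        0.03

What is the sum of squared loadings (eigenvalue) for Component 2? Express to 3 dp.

SS loadings for Component 2 = (-0.02)² + 0.44² + (-0.21)² + 0.04² + 0.07² + 0.26² + 0.26² + (-0.30)² = 0.0004 + 0.1936 + 0.0441 + 0.0016 + 0.0049 + 0.0676 + 0.0676 + 0.0900 = 0.4698

0.470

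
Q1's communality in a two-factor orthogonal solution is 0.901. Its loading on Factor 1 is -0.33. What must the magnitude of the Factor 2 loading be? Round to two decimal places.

Under orthogonal rotation h² = Σλ², so λ_Factor 2² = h² − (0.1089) = 0.901 − 0.1089 = 0.7921.
|λ| = √0.7921 = 0.8900.

0.89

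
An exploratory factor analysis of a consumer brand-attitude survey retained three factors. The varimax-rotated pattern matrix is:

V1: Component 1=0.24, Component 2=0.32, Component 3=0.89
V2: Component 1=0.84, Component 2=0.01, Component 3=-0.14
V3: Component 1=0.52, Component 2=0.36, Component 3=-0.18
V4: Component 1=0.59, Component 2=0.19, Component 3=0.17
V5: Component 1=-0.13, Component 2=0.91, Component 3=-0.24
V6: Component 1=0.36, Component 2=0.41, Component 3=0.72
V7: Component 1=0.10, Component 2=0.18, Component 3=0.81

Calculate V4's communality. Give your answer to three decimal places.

h² = 0.59² + 0.19² + 0.17² = 0.3481 + 0.0361 + 0.0289 = 0.4131

0.413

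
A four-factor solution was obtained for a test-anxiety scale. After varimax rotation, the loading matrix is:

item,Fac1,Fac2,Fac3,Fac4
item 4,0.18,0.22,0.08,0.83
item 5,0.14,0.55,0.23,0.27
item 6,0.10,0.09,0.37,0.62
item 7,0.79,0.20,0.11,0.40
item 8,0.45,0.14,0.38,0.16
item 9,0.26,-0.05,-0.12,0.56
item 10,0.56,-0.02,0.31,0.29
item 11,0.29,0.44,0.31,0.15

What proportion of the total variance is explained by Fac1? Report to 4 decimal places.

SS loadings for Fac1 = 0.18² + 0.14² + 0.10² + 0.79² + 0.45² + 0.26² + 0.56² + 0.29² = 1.3539
Proportion of variance = 1.3539 / 8 = 0.1692.

0.1692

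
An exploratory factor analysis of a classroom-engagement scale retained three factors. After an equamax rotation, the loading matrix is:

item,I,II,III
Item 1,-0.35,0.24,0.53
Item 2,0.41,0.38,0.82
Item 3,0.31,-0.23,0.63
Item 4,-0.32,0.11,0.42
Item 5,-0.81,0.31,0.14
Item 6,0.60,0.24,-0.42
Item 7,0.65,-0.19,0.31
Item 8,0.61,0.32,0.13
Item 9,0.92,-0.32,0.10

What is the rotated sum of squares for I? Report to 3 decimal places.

3.146

SS loadings for I = (-0.35)² + 0.41² + 0.31² + (-0.32)² + (-0.81)² + 0.60² + 0.65² + 0.61² + 0.92² = 0.1225 + 0.1681 + 0.0961 + 0.1024 + 0.6561 + 0.3600 + 0.4225 + 0.3721 + 0.8464 = 3.1462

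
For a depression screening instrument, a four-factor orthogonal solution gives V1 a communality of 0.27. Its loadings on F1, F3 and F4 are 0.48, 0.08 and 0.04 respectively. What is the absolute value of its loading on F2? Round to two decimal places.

0.18

Under orthogonal rotation h² = Σλ², so λ_F2² = h² − (0.2384) = 0.27 − 0.2384 = 0.0316.
|λ| = √0.0316 = 0.1778.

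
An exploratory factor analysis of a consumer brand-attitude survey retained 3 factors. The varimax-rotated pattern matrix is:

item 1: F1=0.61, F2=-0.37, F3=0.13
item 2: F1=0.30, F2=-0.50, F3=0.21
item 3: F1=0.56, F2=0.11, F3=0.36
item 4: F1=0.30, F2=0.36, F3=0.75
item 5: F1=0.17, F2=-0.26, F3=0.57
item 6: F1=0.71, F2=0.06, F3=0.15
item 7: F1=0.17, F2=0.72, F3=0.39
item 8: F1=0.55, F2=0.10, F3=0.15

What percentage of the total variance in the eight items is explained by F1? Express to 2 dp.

21.63%

SS loadings for F1 = 0.61² + 0.30² + 0.56² + 0.30² + 0.17² + 0.71² + 0.17² + 0.55² = 1.7301
With 8 standardized items, total variance = 8. Proportion = 1.7301/8 = 0.2163 → 21.63%.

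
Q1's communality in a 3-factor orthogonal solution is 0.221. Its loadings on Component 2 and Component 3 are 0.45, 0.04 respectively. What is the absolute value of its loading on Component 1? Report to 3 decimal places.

0.130

Under orthogonal rotation h² = Σλ², so λ_Component 1² = h² − (0.2041) = 0.221 − 0.2041 = 0.0169.
|λ| = √0.0169 = 0.1300.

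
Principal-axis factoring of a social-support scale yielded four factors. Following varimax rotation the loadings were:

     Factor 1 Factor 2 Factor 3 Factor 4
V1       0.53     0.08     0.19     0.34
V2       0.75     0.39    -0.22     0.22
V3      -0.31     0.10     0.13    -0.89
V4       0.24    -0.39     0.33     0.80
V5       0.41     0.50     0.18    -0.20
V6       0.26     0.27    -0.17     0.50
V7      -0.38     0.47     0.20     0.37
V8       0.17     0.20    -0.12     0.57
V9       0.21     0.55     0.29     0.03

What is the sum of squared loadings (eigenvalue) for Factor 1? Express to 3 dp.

SS loadings for Factor 1 = 0.53² + 0.75² + (-0.31)² + 0.24² + 0.41² + 0.26² + (-0.38)² + 0.17² + 0.21² = 0.2809 + 0.5625 + 0.0961 + 0.0576 + 0.1681 + 0.0676 + 0.1444 + 0.0289 + 0.0441 = 1.4502

1.450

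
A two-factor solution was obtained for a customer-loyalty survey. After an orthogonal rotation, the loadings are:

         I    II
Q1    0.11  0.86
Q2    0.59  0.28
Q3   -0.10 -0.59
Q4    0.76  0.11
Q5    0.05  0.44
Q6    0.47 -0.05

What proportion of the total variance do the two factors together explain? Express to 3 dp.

0.424

SS loadings by factor: 1.1712, 1.3743; total = 2.5455.
Total variance with 6 standardized items is 6, so the solution explains 2.5455/6 = 0.4242.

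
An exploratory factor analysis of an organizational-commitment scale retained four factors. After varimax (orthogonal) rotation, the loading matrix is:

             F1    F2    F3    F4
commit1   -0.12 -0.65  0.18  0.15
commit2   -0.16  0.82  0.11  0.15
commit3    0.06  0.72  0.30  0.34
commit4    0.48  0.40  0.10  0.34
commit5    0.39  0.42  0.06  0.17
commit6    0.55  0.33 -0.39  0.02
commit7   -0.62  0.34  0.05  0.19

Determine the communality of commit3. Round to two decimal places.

h² = 0.06² + 0.72² + 0.30² + 0.34² = 0.0036 + 0.5184 + 0.0900 + 0.1156 = 0.7276

0.73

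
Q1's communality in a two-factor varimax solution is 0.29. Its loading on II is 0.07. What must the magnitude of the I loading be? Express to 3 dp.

Under orthogonal rotation h² = Σλ², so λ_I² = h² − (0.0049) = 0.29 − 0.0049 = 0.2851.
|λ| = √0.2851 = 0.5339.

0.534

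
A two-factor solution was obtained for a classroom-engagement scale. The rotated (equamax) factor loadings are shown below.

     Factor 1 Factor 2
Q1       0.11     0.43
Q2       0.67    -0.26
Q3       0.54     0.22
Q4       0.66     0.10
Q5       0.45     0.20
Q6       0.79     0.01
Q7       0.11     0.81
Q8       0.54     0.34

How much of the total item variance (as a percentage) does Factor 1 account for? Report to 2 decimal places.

28.98%

SS loadings for Factor 1 = 0.11² + 0.67² + 0.54² + 0.66² + 0.45² + 0.79² + 0.11² + 0.54² = 2.3185
With 8 standardized items, total variance = 8. Proportion = 2.3185/8 = 0.2898 → 28.98%.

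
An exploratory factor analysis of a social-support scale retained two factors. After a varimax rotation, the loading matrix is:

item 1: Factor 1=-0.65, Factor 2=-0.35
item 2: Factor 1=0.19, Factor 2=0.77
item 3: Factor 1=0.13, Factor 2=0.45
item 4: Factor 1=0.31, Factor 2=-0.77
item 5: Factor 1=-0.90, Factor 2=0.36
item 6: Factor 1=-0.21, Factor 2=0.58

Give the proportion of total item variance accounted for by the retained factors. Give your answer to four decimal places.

Communalities: 0.5450, 0.6290, 0.2194, 0.6890, 0.9396, 0.3805; Σh² = 3.4025.
Total variance with 6 standardized items is 6, so the solution explains 3.4025/6 = 0.5671.

0.5671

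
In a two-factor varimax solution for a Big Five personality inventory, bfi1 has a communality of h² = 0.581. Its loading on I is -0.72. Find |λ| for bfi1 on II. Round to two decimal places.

Under orthogonal rotation h² = Σλ², so λ_II² = h² − (0.5184) = 0.581 − 0.5184 = 0.0626.
|λ| = √0.0626 = 0.2502.

0.25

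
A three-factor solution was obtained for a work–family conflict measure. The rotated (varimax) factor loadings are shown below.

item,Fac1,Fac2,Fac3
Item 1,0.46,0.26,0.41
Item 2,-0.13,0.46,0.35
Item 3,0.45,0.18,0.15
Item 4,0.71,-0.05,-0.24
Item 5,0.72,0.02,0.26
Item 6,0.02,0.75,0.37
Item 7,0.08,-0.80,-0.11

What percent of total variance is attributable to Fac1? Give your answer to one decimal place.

20.9%

SS loadings for Fac1 = 0.46² + (-0.13)² + 0.45² + 0.71² + 0.72² + 0.02² + 0.08² = 1.4603
With 7 standardized items, total variance = 7. Proportion = 1.4603/7 = 0.2086 → 20.86%.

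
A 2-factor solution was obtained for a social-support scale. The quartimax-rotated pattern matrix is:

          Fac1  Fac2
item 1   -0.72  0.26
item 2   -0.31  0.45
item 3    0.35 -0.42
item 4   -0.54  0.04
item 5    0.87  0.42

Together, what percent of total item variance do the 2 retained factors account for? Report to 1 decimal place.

48.2%

SS loadings by factor: 1.7855, 0.6245; total = 2.4100.
Total variance with 5 standardized items is 5, so the solution explains 2.4100/5 = 0.4820 = 48.20%.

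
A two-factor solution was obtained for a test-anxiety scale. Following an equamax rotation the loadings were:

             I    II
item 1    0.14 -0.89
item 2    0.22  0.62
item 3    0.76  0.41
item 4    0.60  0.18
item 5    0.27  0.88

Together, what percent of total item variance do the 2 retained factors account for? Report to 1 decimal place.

SS loadings by factor: 1.0785, 2.1514; total = 3.2299.
Total variance with 5 standardized items is 5, so the solution explains 3.2299/5 = 0.6460 = 64.60%.

64.6%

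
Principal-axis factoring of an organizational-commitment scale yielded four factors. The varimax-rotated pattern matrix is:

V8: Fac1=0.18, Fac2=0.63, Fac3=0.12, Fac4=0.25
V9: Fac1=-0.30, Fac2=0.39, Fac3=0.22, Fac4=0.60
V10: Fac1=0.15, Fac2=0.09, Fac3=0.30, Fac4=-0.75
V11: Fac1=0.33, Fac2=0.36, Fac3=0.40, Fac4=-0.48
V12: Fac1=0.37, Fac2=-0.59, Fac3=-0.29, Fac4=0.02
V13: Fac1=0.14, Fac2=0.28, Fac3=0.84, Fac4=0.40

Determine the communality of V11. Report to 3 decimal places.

h² = 0.33² + 0.36² + 0.40² + (-0.48)² = 0.1089 + 0.1296 + 0.1600 + 0.2304 = 0.6289

0.629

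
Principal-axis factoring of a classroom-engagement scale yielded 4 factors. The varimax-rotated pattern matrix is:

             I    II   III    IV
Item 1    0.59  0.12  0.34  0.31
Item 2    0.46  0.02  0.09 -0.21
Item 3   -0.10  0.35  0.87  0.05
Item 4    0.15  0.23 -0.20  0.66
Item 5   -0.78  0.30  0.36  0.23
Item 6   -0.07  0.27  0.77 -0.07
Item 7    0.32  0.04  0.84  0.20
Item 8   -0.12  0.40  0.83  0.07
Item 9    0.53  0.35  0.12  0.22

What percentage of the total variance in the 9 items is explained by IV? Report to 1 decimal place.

8.1%

SS loadings for IV = 0.31² + (-0.21)² + 0.05² + 0.66² + 0.23² + (-0.07)² + 0.20² + 0.07² + 0.22² = 0.7294
With 9 standardized items, total variance = 9. Proportion = 0.7294/9 = 0.0810 → 8.10%.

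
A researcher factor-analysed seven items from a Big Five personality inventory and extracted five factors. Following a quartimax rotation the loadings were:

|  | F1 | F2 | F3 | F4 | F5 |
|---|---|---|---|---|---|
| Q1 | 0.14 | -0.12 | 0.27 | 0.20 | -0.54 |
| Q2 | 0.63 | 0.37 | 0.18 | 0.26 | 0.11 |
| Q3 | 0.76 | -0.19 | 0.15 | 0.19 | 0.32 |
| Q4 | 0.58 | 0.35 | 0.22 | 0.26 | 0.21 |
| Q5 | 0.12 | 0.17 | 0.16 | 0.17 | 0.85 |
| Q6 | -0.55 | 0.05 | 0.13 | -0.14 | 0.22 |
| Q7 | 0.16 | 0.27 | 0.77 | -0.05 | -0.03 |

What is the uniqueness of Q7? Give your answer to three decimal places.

0.305

h² = 0.16² + 0.27² + 0.77² + (-0.05)² + (-0.03)² = 0.0256 + 0.0729 + 0.5929 + 0.0025 + 0.0009 = 0.6948
Uniqueness u² = 1 − h² = 1 − 0.6948 = 0.3052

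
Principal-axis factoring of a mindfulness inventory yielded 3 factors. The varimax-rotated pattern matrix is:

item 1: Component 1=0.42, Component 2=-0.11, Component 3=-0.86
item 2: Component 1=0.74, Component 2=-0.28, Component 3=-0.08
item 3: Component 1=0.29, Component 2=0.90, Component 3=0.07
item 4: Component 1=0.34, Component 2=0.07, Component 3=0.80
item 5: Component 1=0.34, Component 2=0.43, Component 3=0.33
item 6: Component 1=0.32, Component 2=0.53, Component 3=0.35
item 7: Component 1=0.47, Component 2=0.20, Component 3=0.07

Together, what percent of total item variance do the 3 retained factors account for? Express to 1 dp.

SS loadings by factor: 1.3626, 1.4112, 1.6272; total = 4.4010.
Total variance with 7 standardized items is 7, so the solution explains 4.4010/7 = 0.6287 = 62.87%.

62.9%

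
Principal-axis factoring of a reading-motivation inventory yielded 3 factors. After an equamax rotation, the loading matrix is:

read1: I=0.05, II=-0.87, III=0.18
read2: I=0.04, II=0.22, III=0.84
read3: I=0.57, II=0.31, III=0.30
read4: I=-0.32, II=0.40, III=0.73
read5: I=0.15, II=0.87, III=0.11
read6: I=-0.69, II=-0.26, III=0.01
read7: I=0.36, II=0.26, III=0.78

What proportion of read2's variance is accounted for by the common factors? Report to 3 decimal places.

h² = 0.04² + 0.22² + 0.84² = 0.0016 + 0.0484 + 0.7056 = 0.7556

0.756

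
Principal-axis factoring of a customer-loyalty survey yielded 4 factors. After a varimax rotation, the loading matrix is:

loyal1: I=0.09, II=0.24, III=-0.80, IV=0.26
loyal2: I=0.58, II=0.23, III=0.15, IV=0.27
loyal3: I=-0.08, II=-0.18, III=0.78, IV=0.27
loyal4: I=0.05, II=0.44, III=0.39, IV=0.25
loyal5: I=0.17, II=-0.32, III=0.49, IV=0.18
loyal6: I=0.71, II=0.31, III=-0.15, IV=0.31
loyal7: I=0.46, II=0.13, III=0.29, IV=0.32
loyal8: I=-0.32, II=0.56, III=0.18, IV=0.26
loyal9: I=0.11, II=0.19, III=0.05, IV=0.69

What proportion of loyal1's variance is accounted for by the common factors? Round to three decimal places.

h² = 0.09² + 0.24² + (-0.80)² + 0.26² = 0.0081 + 0.0576 + 0.6400 + 0.0676 = 0.7733

0.773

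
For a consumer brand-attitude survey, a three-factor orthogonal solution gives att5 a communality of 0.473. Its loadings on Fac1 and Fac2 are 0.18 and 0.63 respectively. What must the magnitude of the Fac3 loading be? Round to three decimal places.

Under orthogonal rotation h² = Σλ², so λ_Fac3² = h² − (0.4293) = 0.473 − 0.4293 = 0.0437.
|λ| = √0.0437 = 0.2090.

0.209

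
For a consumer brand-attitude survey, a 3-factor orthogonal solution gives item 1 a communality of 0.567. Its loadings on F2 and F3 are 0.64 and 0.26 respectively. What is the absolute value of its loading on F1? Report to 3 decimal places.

Under orthogonal rotation h² = Σλ², so λ_F1² = h² − (0.4772) = 0.567 − 0.4772 = 0.0898.
|λ| = √0.0898 = 0.2997.

0.300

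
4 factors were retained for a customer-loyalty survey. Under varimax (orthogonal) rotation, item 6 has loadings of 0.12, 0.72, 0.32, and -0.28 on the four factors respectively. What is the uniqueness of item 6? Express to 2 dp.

0.29

h² = 0.12² + 0.72² + 0.32² + (-0.28)² = 0.0144 + 0.5184 + 0.1024 + 0.0784 = 0.7136
Uniqueness u² = 1 − h² = 1 − 0.7136 = 0.2864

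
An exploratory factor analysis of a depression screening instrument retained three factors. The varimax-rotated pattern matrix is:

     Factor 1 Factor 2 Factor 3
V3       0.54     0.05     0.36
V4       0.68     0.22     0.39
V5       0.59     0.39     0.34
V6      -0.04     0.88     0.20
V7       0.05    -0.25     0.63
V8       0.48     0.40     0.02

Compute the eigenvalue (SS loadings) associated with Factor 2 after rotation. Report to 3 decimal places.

1.200

SS loadings for Factor 2 = 0.05² + 0.22² + 0.39² + 0.88² + (-0.25)² + 0.40² = 0.0025 + 0.0484 + 0.1521 + 0.7744 + 0.0625 + 0.1600 = 1.1999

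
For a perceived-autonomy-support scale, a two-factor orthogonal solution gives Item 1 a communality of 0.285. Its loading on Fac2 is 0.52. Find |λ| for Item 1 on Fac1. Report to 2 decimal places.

0.12

Under orthogonal rotation h² = Σλ², so λ_Fac1² = h² − (0.2704) = 0.285 − 0.2704 = 0.0146.
|λ| = √0.0146 = 0.1208.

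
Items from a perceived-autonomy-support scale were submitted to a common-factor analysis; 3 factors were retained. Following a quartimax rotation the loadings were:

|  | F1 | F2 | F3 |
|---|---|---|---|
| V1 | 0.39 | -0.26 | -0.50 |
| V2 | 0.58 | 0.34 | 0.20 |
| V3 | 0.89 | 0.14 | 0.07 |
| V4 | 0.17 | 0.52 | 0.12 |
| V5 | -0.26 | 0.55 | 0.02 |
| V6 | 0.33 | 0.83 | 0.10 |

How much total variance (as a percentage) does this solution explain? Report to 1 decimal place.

54.5%

SS loadings by factor: 1.4860, 1.4646, 0.3197; total = 3.2703.
Total variance with 6 standardized items is 6, so the solution explains 3.2703/6 = 0.5451 = 54.51%.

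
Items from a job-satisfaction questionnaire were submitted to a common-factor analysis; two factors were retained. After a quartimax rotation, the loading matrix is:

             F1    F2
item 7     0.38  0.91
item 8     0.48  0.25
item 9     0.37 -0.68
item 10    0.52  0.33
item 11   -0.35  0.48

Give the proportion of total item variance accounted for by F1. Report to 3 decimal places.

0.181

SS loadings for F1 = 0.38² + 0.48² + 0.37² + 0.52² + (-0.35)² = 0.9046
Proportion of variance = 0.9046 / 5 = 0.1809.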